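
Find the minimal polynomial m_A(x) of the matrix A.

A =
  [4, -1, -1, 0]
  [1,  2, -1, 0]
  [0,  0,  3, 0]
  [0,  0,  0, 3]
x^2 - 6*x + 9

The characteristic polynomial is χ_A(x) = (x - 3)^4, so the eigenvalues are known. The minimal polynomial is
  m_A(x) = Π_λ (x − λ)^{k_λ}
where k_λ is the size of the *largest* Jordan block for λ (equivalently, the smallest k with (A − λI)^k v = 0 for every generalised eigenvector v of λ).

  λ = 3: largest Jordan block has size 2, contributing (x − 3)^2

So m_A(x) = (x - 3)^2 = x^2 - 6*x + 9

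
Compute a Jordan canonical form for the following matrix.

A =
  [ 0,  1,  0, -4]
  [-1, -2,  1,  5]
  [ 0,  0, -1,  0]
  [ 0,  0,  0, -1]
J_3(-1) ⊕ J_1(-1)

The characteristic polynomial is
  det(x·I − A) = x^4 + 4*x^3 + 6*x^2 + 4*x + 1 = (x + 1)^4

Eigenvalues and multiplicities (the geometric multiplicity of λ is n − rank(A − λI), which equals the number of Jordan blocks for λ):
  λ = -1: algebraic multiplicity = 4, geometric multiplicity = 2

Determining the block sizes for each eigenvalue:
  λ = -1: with am = 4 and gm = 2, the partition is not yet determined (e.g. several partitions of 4 into 2 parts exist). Let N = A − (-1)·I. Computing rank(N^1) = 2, rank(N^2) = 1, rank(N^3) = 0; the number of blocks of size ≥ j is rank(N^{j−1}) − rank(N^j), giving [2, 1, 1]. So we have 1 block(s) of size 3, 1 block(s) of size 1 → block sizes [3, 1]

Assembling the blocks gives a Jordan form
J =
  [-1,  1,  0,  0]
  [ 0, -1,  1,  0]
  [ 0,  0, -1,  0]
  [ 0,  0,  0, -1]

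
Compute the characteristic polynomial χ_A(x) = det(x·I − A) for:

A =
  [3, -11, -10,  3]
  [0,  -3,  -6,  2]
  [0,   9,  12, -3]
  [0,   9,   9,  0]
x^4 - 12*x^3 + 54*x^2 - 108*x + 81

Expanding det(x·I − A) (e.g. by cofactor expansion or by noting that A is similar to its Jordan form J, which has the same characteristic polynomial as A) gives
  χ_A(x) = x^4 - 12*x^3 + 54*x^2 - 108*x + 81
which factors as (x - 3)^4. The eigenvalues (with algebraic multiplicities) are λ = 3 with multiplicity 4.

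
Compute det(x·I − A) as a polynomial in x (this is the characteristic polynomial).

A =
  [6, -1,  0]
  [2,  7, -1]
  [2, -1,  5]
x^3 - 18*x^2 + 108*x - 216

Expanding det(x·I − A) (e.g. by cofactor expansion or by noting that A is similar to its Jordan form J, which has the same characteristic polynomial as A) gives
  χ_A(x) = x^3 - 18*x^2 + 108*x - 216
which factors as (x - 6)^3. The eigenvalues (with algebraic multiplicities) are λ = 6 with multiplicity 3.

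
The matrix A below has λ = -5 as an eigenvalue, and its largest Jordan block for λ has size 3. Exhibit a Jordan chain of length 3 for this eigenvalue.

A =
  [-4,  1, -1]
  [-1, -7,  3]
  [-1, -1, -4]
A Jordan chain for λ = -5 of length 3:
v_1 = (1, -2, -1)ᵀ
v_2 = (1, -1, -1)ᵀ
v_3 = (1, 0, 0)ᵀ

Let N = A − (-5)·I. We want v_3 with N^3 v_3 = 0 but N^2 v_3 ≠ 0; then v_{j-1} := N · v_j for j = 3, …, 2.

Pick v_3 = (1, 0, 0)ᵀ.
Then v_2 = N · v_3 = (1, -1, -1)ᵀ.
Then v_1 = N · v_2 = (1, -2, -1)ᵀ.

Sanity check: (A − (-5)·I) v_1 = (0, 0, 0)ᵀ = 0. ✓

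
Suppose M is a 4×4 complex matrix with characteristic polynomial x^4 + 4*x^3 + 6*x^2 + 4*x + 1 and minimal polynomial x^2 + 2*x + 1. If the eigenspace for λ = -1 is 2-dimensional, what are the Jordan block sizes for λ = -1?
Block sizes for λ = -1: [2, 2]

Step 1 — from the characteristic polynomial, algebraic multiplicity of λ = -1 is 4. From dim ker(M − (-1)·I) = 2, there are exactly 2 Jordan blocks for λ = -1.
Step 2 — from the minimal polynomial, the factor (x + 1)^2 tells us the largest block for λ = -1 has size 2.
Step 3 — with total size 4, 2 blocks, and largest block 2, the block sizes (in nonincreasing order) are [2, 2].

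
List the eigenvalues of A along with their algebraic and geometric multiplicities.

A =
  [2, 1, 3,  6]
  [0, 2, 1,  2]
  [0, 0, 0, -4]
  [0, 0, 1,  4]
λ = 2: alg = 4, geom = 2

Step 1 — factor the characteristic polynomial to read off the algebraic multiplicities:
  χ_A(x) = (x - 2)^4

Step 2 — compute geometric multiplicities via the rank-nullity identity g(λ) = n − rank(A − λI):
  rank(A − (2)·I) = 2, so dim ker(A − (2)·I) = n − 2 = 2

Summary:
  λ = 2: algebraic multiplicity = 4, geometric multiplicity = 2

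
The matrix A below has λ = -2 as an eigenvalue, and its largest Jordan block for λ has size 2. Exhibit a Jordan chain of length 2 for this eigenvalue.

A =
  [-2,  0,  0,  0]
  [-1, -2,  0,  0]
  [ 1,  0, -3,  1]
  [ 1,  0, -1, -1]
A Jordan chain for λ = -2 of length 2:
v_1 = (0, -1, 1, 1)ᵀ
v_2 = (1, 0, 0, 0)ᵀ

Let N = A − (-2)·I. We want v_2 with N^2 v_2 = 0 but N^1 v_2 ≠ 0; then v_{j-1} := N · v_j for j = 2, …, 2.

Pick v_2 = (1, 0, 0, 0)ᵀ.
Then v_1 = N · v_2 = (0, -1, 1, 1)ᵀ.

Sanity check: (A − (-2)·I) v_1 = (0, 0, 0, 0)ᵀ = 0. ✓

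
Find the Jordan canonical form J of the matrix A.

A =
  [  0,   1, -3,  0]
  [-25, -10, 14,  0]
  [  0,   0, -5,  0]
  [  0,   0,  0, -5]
J_3(-5) ⊕ J_1(-5)

The characteristic polynomial is
  det(x·I − A) = x^4 + 20*x^3 + 150*x^2 + 500*x + 625 = (x + 5)^4

Eigenvalues and multiplicities (the geometric multiplicity of λ is n − rank(A − λI), which equals the number of Jordan blocks for λ):
  λ = -5: algebraic multiplicity = 4, geometric multiplicity = 2

Determining the block sizes for each eigenvalue:
  λ = -5: with am = 4 and gm = 2, the partition is not yet determined (e.g. several partitions of 4 into 2 parts exist). Let N = A − (-5)·I. Computing rank(N^1) = 2, rank(N^2) = 1, rank(N^3) = 0; the number of blocks of size ≥ j is rank(N^{j−1}) − rank(N^j), giving [2, 1, 1]. So we have 1 block(s) of size 3, 1 block(s) of size 1 → block sizes [3, 1]

Assembling the blocks gives a Jordan form
J =
  [-5,  1,  0,  0]
  [ 0, -5,  1,  0]
  [ 0,  0, -5,  0]
  [ 0,  0,  0, -5]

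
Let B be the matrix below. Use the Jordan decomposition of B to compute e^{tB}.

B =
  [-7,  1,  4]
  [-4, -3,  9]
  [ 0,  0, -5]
e^{tB} =
  [-2*t*exp(-5*t) + exp(-5*t), t*exp(-5*t), t^2*exp(-5*t)/2 + 4*t*exp(-5*t)]
  [-4*t*exp(-5*t), 2*t*exp(-5*t) + exp(-5*t), t^2*exp(-5*t) + 9*t*exp(-5*t)]
  [0, 0, exp(-5*t)]

Strategy: write B = P · J · P⁻¹ where J is a Jordan canonical form, so e^{tB} = P · e^{tJ} · P⁻¹, and e^{tJ} can be computed block-by-block.

B has Jordan form
J =
  [-5,  1,  0]
  [ 0, -5,  1]
  [ 0,  0, -5]
(up to reordering of blocks).

Per-block formulas:
  For a 3×3 Jordan block J_3(-5): exp(t · J_3(-5)) = e^(-5t)·(I + t·N + (t^2/2)·N^2), where N is the 3×3 nilpotent shift.

After assembling e^{tJ} and conjugating by P, we get:

e^{tB} =
  [-2*t*exp(-5*t) + exp(-5*t), t*exp(-5*t), t^2*exp(-5*t)/2 + 4*t*exp(-5*t)]
  [-4*t*exp(-5*t), 2*t*exp(-5*t) + exp(-5*t), t^2*exp(-5*t) + 9*t*exp(-5*t)]
  [0, 0, exp(-5*t)]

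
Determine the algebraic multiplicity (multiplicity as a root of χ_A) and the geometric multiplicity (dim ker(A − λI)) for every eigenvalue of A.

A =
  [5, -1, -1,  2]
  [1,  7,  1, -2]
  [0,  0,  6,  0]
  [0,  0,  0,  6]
λ = 6: alg = 4, geom = 3

Step 1 — factor the characteristic polynomial to read off the algebraic multiplicities:
  χ_A(x) = (x - 6)^4

Step 2 — compute geometric multiplicities via the rank-nullity identity g(λ) = n − rank(A − λI):
  rank(A − (6)·I) = 1, so dim ker(A − (6)·I) = n − 1 = 3

Summary:
  λ = 6: algebraic multiplicity = 4, geometric multiplicity = 3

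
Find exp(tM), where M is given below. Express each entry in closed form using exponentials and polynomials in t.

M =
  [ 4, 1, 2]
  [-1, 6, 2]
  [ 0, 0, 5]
e^{tM} =
  [-t*exp(5*t) + exp(5*t), t*exp(5*t), 2*t*exp(5*t)]
  [-t*exp(5*t), t*exp(5*t) + exp(5*t), 2*t*exp(5*t)]
  [0, 0, exp(5*t)]

Strategy: write M = P · J · P⁻¹ where J is a Jordan canonical form, so e^{tM} = P · e^{tJ} · P⁻¹, and e^{tJ} can be computed block-by-block.

M has Jordan form
J =
  [5, 1, 0]
  [0, 5, 0]
  [0, 0, 5]
(up to reordering of blocks).

Per-block formulas:
  For a 1×1 block at λ = 5: exp(t · [5]) = [e^(5t)].
  For a 2×2 Jordan block J_2(5): exp(t · J_2(5)) = e^(5t)·(I + t·N), where N is the 2×2 nilpotent shift.

After assembling e^{tJ} and conjugating by P, we get:

e^{tM} =
  [-t*exp(5*t) + exp(5*t), t*exp(5*t), 2*t*exp(5*t)]
  [-t*exp(5*t), t*exp(5*t) + exp(5*t), 2*t*exp(5*t)]
  [0, 0, exp(5*t)]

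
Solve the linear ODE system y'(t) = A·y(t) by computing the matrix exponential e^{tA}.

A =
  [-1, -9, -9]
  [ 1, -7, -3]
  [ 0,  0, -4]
e^{tA} =
  [3*t*exp(-4*t) + exp(-4*t), -9*t*exp(-4*t), -9*t*exp(-4*t)]
  [t*exp(-4*t), -3*t*exp(-4*t) + exp(-4*t), -3*t*exp(-4*t)]
  [0, 0, exp(-4*t)]

Strategy: write A = P · J · P⁻¹ where J is a Jordan canonical form, so e^{tA} = P · e^{tJ} · P⁻¹, and e^{tJ} can be computed block-by-block.

A has Jordan form
J =
  [-4,  1,  0]
  [ 0, -4,  0]
  [ 0,  0, -4]
(up to reordering of blocks).

Per-block formulas:
  For a 1×1 block at λ = -4: exp(t · [-4]) = [e^(-4t)].
  For a 2×2 Jordan block J_2(-4): exp(t · J_2(-4)) = e^(-4t)·(I + t·N), where N is the 2×2 nilpotent shift.

After assembling e^{tJ} and conjugating by P, we get:

e^{tA} =
  [3*t*exp(-4*t) + exp(-4*t), -9*t*exp(-4*t), -9*t*exp(-4*t)]
  [t*exp(-4*t), -3*t*exp(-4*t) + exp(-4*t), -3*t*exp(-4*t)]
  [0, 0, exp(-4*t)]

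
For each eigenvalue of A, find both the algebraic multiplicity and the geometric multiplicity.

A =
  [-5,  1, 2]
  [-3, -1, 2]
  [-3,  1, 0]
λ = -2: alg = 3, geom = 2

Step 1 — factor the characteristic polynomial to read off the algebraic multiplicities:
  χ_A(x) = (x + 2)^3

Step 2 — compute geometric multiplicities via the rank-nullity identity g(λ) = n − rank(A − λI):
  rank(A − (-2)·I) = 1, so dim ker(A − (-2)·I) = n − 1 = 2

Summary:
  λ = -2: algebraic multiplicity = 3, geometric multiplicity = 2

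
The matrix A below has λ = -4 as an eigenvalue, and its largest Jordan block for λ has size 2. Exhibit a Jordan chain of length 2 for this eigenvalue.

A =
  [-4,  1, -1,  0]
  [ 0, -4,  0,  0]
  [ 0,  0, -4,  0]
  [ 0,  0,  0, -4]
A Jordan chain for λ = -4 of length 2:
v_1 = (1, 0, 0, 0)ᵀ
v_2 = (0, 1, 0, 0)ᵀ

Let N = A − (-4)·I. We want v_2 with N^2 v_2 = 0 but N^1 v_2 ≠ 0; then v_{j-1} := N · v_j for j = 2, …, 2.

Pick v_2 = (0, 1, 0, 0)ᵀ.
Then v_1 = N · v_2 = (1, 0, 0, 0)ᵀ.

Sanity check: (A − (-4)·I) v_1 = (0, 0, 0, 0)ᵀ = 0. ✓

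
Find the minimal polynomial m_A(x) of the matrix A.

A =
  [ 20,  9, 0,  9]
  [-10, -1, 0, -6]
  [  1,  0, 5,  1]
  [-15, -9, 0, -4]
x^2 - 10*x + 25

The characteristic polynomial is χ_A(x) = (x - 5)^4, so the eigenvalues are known. The minimal polynomial is
  m_A(x) = Π_λ (x − λ)^{k_λ}
where k_λ is the size of the *largest* Jordan block for λ (equivalently, the smallest k with (A − λI)^k v = 0 for every generalised eigenvector v of λ).

  λ = 5: largest Jordan block has size 2, contributing (x − 5)^2

So m_A(x) = (x - 5)^2 = x^2 - 10*x + 25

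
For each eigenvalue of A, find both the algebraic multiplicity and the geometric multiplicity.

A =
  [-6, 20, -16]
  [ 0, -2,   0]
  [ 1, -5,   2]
λ = -2: alg = 3, geom = 2

Step 1 — factor the characteristic polynomial to read off the algebraic multiplicities:
  χ_A(x) = (x + 2)^3

Step 2 — compute geometric multiplicities via the rank-nullity identity g(λ) = n − rank(A − λI):
  rank(A − (-2)·I) = 1, so dim ker(A − (-2)·I) = n − 1 = 2

Summary:
  λ = -2: algebraic multiplicity = 3, geometric multiplicity = 2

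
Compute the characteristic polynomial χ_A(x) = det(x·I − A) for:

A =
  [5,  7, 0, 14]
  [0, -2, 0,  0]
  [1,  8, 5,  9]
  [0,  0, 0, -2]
x^4 - 6*x^3 - 11*x^2 + 60*x + 100

Expanding det(x·I − A) (e.g. by cofactor expansion or by noting that A is similar to its Jordan form J, which has the same characteristic polynomial as A) gives
  χ_A(x) = x^4 - 6*x^3 - 11*x^2 + 60*x + 100
which factors as (x - 5)^2*(x + 2)^2. The eigenvalues (with algebraic multiplicities) are λ = -2 with multiplicity 2, λ = 5 with multiplicity 2.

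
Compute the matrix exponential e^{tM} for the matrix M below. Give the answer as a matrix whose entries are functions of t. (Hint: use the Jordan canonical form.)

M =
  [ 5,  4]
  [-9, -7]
e^{tM} =
  [6*t*exp(-t) + exp(-t), 4*t*exp(-t)]
  [-9*t*exp(-t), -6*t*exp(-t) + exp(-t)]

Strategy: write M = P · J · P⁻¹ where J is a Jordan canonical form, so e^{tM} = P · e^{tJ} · P⁻¹, and e^{tJ} can be computed block-by-block.

M has Jordan form
J =
  [-1,  1]
  [ 0, -1]
(up to reordering of blocks).

Per-block formulas:
  For a 2×2 Jordan block J_2(-1): exp(t · J_2(-1)) = e^(-1t)·(I + t·N), where N is the 2×2 nilpotent shift.

After assembling e^{tJ} and conjugating by P, we get:

e^{tM} =
  [6*t*exp(-t) + exp(-t), 4*t*exp(-t)]
  [-9*t*exp(-t), -6*t*exp(-t) + exp(-t)]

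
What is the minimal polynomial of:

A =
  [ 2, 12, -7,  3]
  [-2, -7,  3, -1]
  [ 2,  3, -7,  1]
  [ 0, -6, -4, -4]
x^3 + 12*x^2 + 48*x + 64

The characteristic polynomial is χ_A(x) = (x + 4)^4, so the eigenvalues are known. The minimal polynomial is
  m_A(x) = Π_λ (x − λ)^{k_λ}
where k_λ is the size of the *largest* Jordan block for λ (equivalently, the smallest k with (A − λI)^k v = 0 for every generalised eigenvector v of λ).

  λ = -4: largest Jordan block has size 3, contributing (x + 4)^3

So m_A(x) = (x + 4)^3 = x^3 + 12*x^2 + 48*x + 64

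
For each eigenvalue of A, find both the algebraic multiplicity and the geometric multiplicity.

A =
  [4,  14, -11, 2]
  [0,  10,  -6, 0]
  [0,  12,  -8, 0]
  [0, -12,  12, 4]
λ = -2: alg = 1, geom = 1; λ = 4: alg = 3, geom = 2

Step 1 — factor the characteristic polynomial to read off the algebraic multiplicities:
  χ_A(x) = (x - 4)^3*(x + 2)

Step 2 — compute geometric multiplicities via the rank-nullity identity g(λ) = n − rank(A − λI):
  rank(A − (-2)·I) = 3, so dim ker(A − (-2)·I) = n − 3 = 1
  rank(A − (4)·I) = 2, so dim ker(A − (4)·I) = n − 2 = 2

Summary:
  λ = -2: algebraic multiplicity = 1, geometric multiplicity = 1
  λ = 4: algebraic multiplicity = 3, geometric multiplicity = 2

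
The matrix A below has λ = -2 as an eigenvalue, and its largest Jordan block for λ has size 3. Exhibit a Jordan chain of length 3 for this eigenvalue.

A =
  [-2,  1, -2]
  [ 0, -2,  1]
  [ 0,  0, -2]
A Jordan chain for λ = -2 of length 3:
v_1 = (1, 0, 0)ᵀ
v_2 = (-2, 1, 0)ᵀ
v_3 = (0, 0, 1)ᵀ

Let N = A − (-2)·I. We want v_3 with N^3 v_3 = 0 but N^2 v_3 ≠ 0; then v_{j-1} := N · v_j for j = 3, …, 2.

Pick v_3 = (0, 0, 1)ᵀ.
Then v_2 = N · v_3 = (-2, 1, 0)ᵀ.
Then v_1 = N · v_2 = (1, 0, 0)ᵀ.

Sanity check: (A − (-2)·I) v_1 = (0, 0, 0)ᵀ = 0. ✓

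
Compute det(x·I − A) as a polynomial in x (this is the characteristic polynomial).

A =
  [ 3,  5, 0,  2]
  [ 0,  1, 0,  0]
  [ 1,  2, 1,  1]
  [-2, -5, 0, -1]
x^4 - 4*x^3 + 6*x^2 - 4*x + 1

Expanding det(x·I − A) (e.g. by cofactor expansion or by noting that A is similar to its Jordan form J, which has the same characteristic polynomial as A) gives
  χ_A(x) = x^4 - 4*x^3 + 6*x^2 - 4*x + 1
which factors as (x - 1)^4. The eigenvalues (with algebraic multiplicities) are λ = 1 with multiplicity 4.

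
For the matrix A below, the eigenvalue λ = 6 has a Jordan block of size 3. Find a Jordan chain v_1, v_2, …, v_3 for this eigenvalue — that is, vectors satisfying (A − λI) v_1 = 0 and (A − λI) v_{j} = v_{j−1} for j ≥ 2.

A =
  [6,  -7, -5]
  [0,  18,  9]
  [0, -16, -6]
A Jordan chain for λ = 6 of length 3:
v_1 = (-4, 0, 0)ᵀ
v_2 = (-7, 12, -16)ᵀ
v_3 = (0, 1, 0)ᵀ

Let N = A − (6)·I. We want v_3 with N^3 v_3 = 0 but N^2 v_3 ≠ 0; then v_{j-1} := N · v_j for j = 3, …, 2.

Pick v_3 = (0, 1, 0)ᵀ.
Then v_2 = N · v_3 = (-7, 12, -16)ᵀ.
Then v_1 = N · v_2 = (-4, 0, 0)ᵀ.

Sanity check: (A − (6)·I) v_1 = (0, 0, 0)ᵀ = 0. ✓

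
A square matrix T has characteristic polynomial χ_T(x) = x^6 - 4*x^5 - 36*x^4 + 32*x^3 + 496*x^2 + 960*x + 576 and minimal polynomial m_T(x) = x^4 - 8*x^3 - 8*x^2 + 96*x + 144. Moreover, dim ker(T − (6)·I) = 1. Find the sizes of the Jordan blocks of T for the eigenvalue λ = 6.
Block sizes for λ = 6: [2]

Step 1 — from the characteristic polynomial, algebraic multiplicity of λ = 6 is 2. From dim ker(T − (6)·I) = 1, there are exactly 1 Jordan blocks for λ = 6.
Step 2 — from the minimal polynomial, the factor (x − 6)^2 tells us the largest block for λ = 6 has size 2.
Step 3 — with total size 2, 1 blocks, and largest block 2, the block sizes (in nonincreasing order) are [2].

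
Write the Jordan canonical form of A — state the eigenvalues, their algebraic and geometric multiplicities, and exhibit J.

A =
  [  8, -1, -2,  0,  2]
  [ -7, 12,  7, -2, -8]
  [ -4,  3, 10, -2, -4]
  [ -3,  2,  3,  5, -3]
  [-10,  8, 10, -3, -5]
J_3(6) ⊕ J_2(6)

The characteristic polynomial is
  det(x·I − A) = x^5 - 30*x^4 + 360*x^3 - 2160*x^2 + 6480*x - 7776 = (x - 6)^5

Eigenvalues and multiplicities (the geometric multiplicity of λ is n − rank(A − λI), which equals the number of Jordan blocks for λ):
  λ = 6: algebraic multiplicity = 5, geometric multiplicity = 2

Determining the block sizes for each eigenvalue:
  λ = 6: with am = 5 and gm = 2, the partition is not yet determined (e.g. several partitions of 5 into 2 parts exist). Let N = A − (6)·I. Computing rank(N^1) = 3, rank(N^2) = 1, rank(N^3) = 0; the number of blocks of size ≥ j is rank(N^{j−1}) − rank(N^j), giving [2, 2, 1]. So we have 1 block(s) of size 3, 1 block(s) of size 2 → block sizes [3, 2]

Assembling the blocks gives a Jordan form
J =
  [6, 1, 0, 0, 0]
  [0, 6, 1, 0, 0]
  [0, 0, 6, 0, 0]
  [0, 0, 0, 6, 1]
  [0, 0, 0, 0, 6]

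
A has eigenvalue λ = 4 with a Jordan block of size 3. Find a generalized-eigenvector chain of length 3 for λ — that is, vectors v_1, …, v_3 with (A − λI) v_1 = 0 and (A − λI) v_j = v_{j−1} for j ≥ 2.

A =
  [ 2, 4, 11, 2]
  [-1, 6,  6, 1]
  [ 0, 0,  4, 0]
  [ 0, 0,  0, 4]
A Jordan chain for λ = 4 of length 3:
v_1 = (2, 1, 0, 0)ᵀ
v_2 = (11, 6, 0, 0)ᵀ
v_3 = (0, 0, 1, 0)ᵀ

Let N = A − (4)·I. We want v_3 with N^3 v_3 = 0 but N^2 v_3 ≠ 0; then v_{j-1} := N · v_j for j = 3, …, 2.

Pick v_3 = (0, 0, 1, 0)ᵀ.
Then v_2 = N · v_3 = (11, 6, 0, 0)ᵀ.
Then v_1 = N · v_2 = (2, 1, 0, 0)ᵀ.

Sanity check: (A − (4)·I) v_1 = (0, 0, 0, 0)ᵀ = 0. ✓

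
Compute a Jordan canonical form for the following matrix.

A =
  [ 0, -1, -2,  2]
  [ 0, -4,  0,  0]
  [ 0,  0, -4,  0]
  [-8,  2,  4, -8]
J_2(-4) ⊕ J_1(-4) ⊕ J_1(-4)

The characteristic polynomial is
  det(x·I − A) = x^4 + 16*x^3 + 96*x^2 + 256*x + 256 = (x + 4)^4

Eigenvalues and multiplicities (the geometric multiplicity of λ is n − rank(A − λI), which equals the number of Jordan blocks for λ):
  λ = -4: algebraic multiplicity = 4, geometric multiplicity = 3

Determining the block sizes for each eigenvalue:
  λ = -4: 3 blocks summing to 4 forces exactly one block of size 2 and the rest size 1 → block sizes [2, 1, 1]

Assembling the blocks gives a Jordan form
J =
  [-4,  1,  0,  0]
  [ 0, -4,  0,  0]
  [ 0,  0, -4,  0]
  [ 0,  0,  0, -4]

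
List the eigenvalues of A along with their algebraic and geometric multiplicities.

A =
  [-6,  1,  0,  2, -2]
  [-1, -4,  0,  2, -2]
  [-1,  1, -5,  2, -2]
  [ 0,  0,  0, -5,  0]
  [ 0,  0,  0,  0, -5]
λ = -5: alg = 5, geom = 4

Step 1 — factor the characteristic polynomial to read off the algebraic multiplicities:
  χ_A(x) = (x + 5)^5

Step 2 — compute geometric multiplicities via the rank-nullity identity g(λ) = n − rank(A − λI):
  rank(A − (-5)·I) = 1, so dim ker(A − (-5)·I) = n − 1 = 4

Summary:
  λ = -5: algebraic multiplicity = 5, geometric multiplicity = 4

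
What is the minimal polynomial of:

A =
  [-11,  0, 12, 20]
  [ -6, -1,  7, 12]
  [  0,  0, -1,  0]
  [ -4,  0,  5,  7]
x^3 + 5*x^2 + 7*x + 3

The characteristic polynomial is χ_A(x) = (x + 1)^3*(x + 3), so the eigenvalues are known. The minimal polynomial is
  m_A(x) = Π_λ (x − λ)^{k_λ}
where k_λ is the size of the *largest* Jordan block for λ (equivalently, the smallest k with (A − λI)^k v = 0 for every generalised eigenvector v of λ).

  λ = -3: largest Jordan block has size 1, contributing (x + 3)
  λ = -1: largest Jordan block has size 2, contributing (x + 1)^2

So m_A(x) = (x + 1)^2*(x + 3) = x^3 + 5*x^2 + 7*x + 3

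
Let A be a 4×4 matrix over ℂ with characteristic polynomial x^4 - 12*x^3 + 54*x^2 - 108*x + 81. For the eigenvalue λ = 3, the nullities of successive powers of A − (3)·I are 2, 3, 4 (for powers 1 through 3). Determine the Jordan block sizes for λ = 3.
Block sizes for λ = 3: [3, 1]

From the dimensions of kernels of powers, the number of Jordan blocks of size at least j is d_j − d_{j−1} where d_j = dim ker(N^j) (with d_0 = 0). Computing the differences gives [2, 1, 1].
The number of blocks of size exactly k is (#blocks of size ≥ k) − (#blocks of size ≥ k + 1), so the partition is: 1 block(s) of size 1, 1 block(s) of size 3.
In nonincreasing order the block sizes are [3, 1].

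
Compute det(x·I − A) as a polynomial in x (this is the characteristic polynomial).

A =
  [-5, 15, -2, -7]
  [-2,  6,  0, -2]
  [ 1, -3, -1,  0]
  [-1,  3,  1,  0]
x^4

Expanding det(x·I − A) (e.g. by cofactor expansion or by noting that A is similar to its Jordan form J, which has the same characteristic polynomial as A) gives
  χ_A(x) = x^4
which factors as x^4. The eigenvalues (with algebraic multiplicities) are λ = 0 with multiplicity 4.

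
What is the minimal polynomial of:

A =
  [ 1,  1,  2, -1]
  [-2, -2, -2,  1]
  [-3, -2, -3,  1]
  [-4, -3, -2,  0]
x^2 + 2*x + 1

The characteristic polynomial is χ_A(x) = (x + 1)^4, so the eigenvalues are known. The minimal polynomial is
  m_A(x) = Π_λ (x − λ)^{k_λ}
where k_λ is the size of the *largest* Jordan block for λ (equivalently, the smallest k with (A − λI)^k v = 0 for every generalised eigenvector v of λ).

  λ = -1: largest Jordan block has size 2, contributing (x + 1)^2

So m_A(x) = (x + 1)^2 = x^2 + 2*x + 1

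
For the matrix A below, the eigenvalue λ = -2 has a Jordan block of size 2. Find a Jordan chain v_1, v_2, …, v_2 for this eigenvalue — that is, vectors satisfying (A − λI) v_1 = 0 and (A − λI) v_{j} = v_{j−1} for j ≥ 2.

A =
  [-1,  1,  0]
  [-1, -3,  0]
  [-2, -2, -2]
A Jordan chain for λ = -2 of length 2:
v_1 = (1, -1, -2)ᵀ
v_2 = (1, 0, 0)ᵀ

Let N = A − (-2)·I. We want v_2 with N^2 v_2 = 0 but N^1 v_2 ≠ 0; then v_{j-1} := N · v_j for j = 2, …, 2.

Pick v_2 = (1, 0, 0)ᵀ.
Then v_1 = N · v_2 = (1, -1, -2)ᵀ.

Sanity check: (A − (-2)·I) v_1 = (0, 0, 0)ᵀ = 0. ✓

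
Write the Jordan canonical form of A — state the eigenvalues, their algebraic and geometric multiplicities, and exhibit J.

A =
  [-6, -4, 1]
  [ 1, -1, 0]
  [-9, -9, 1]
J_3(-2)

The characteristic polynomial is
  det(x·I − A) = x^3 + 6*x^2 + 12*x + 8 = (x + 2)^3

Eigenvalues and multiplicities (the geometric multiplicity of λ is n − rank(A − λI), which equals the number of Jordan blocks for λ):
  λ = -2: algebraic multiplicity = 3, geometric multiplicity = 1

Determining the block sizes for each eigenvalue:
  λ = -2: one block (gm = 1), so the single block has size am = 3 → block sizes [3]

Assembling the blocks gives a Jordan form
J =
  [-2,  1,  0]
  [ 0, -2,  1]
  [ 0,  0, -2]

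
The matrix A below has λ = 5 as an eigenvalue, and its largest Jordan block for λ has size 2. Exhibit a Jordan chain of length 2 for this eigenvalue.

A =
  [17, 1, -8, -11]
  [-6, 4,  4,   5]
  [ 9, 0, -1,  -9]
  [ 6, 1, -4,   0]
A Jordan chain for λ = 5 of length 2:
v_1 = (12, -6, 9, 6)ᵀ
v_2 = (1, 0, 0, 0)ᵀ

Let N = A − (5)·I. We want v_2 with N^2 v_2 = 0 but N^1 v_2 ≠ 0; then v_{j-1} := N · v_j for j = 2, …, 2.

Pick v_2 = (1, 0, 0, 0)ᵀ.
Then v_1 = N · v_2 = (12, -6, 9, 6)ᵀ.

Sanity check: (A − (5)·I) v_1 = (0, 0, 0, 0)ᵀ = 0. ✓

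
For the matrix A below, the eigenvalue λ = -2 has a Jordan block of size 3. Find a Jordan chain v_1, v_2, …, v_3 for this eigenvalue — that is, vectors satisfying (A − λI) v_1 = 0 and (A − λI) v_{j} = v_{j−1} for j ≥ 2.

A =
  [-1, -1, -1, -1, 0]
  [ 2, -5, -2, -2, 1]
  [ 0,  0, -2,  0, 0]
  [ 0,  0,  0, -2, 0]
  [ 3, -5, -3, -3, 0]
A Jordan chain for λ = -2 of length 3:
v_1 = (-1, -1, 0, 0, -1)ᵀ
v_2 = (1, 2, 0, 0, 3)ᵀ
v_3 = (1, 0, 0, 0, 0)ᵀ

Let N = A − (-2)·I. We want v_3 with N^3 v_3 = 0 but N^2 v_3 ≠ 0; then v_{j-1} := N · v_j for j = 3, …, 2.

Pick v_3 = (1, 0, 0, 0, 0)ᵀ.
Then v_2 = N · v_3 = (1, 2, 0, 0, 3)ᵀ.
Then v_1 = N · v_2 = (-1, -1, 0, 0, -1)ᵀ.

Sanity check: (A − (-2)·I) v_1 = (0, 0, 0, 0, 0)ᵀ = 0. ✓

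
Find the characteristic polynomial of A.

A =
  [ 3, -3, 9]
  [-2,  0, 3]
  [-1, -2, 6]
x^3 - 9*x^2 + 27*x - 27

Expanding det(x·I − A) (e.g. by cofactor expansion or by noting that A is similar to its Jordan form J, which has the same characteristic polynomial as A) gives
  χ_A(x) = x^3 - 9*x^2 + 27*x - 27
which factors as (x - 3)^3. The eigenvalues (with algebraic multiplicities) are λ = 3 with multiplicity 3.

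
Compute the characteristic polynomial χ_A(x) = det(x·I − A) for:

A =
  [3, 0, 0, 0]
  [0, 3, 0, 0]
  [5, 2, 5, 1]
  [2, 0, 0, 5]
x^4 - 16*x^3 + 94*x^2 - 240*x + 225

Expanding det(x·I − A) (e.g. by cofactor expansion or by noting that A is similar to its Jordan form J, which has the same characteristic polynomial as A) gives
  χ_A(x) = x^4 - 16*x^3 + 94*x^2 - 240*x + 225
which factors as (x - 5)^2*(x - 3)^2. The eigenvalues (with algebraic multiplicities) are λ = 3 with multiplicity 2, λ = 5 with multiplicity 2.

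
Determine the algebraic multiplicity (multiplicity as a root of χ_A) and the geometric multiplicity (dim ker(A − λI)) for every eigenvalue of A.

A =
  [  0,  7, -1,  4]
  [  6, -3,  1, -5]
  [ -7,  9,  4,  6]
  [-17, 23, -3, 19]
λ = 5: alg = 4, geom = 2

Step 1 — factor the characteristic polynomial to read off the algebraic multiplicities:
  χ_A(x) = (x - 5)^4

Step 2 — compute geometric multiplicities via the rank-nullity identity g(λ) = n − rank(A − λI):
  rank(A − (5)·I) = 2, so dim ker(A − (5)·I) = n − 2 = 2

Summary:
  λ = 5: algebraic multiplicity = 4, geometric multiplicity = 2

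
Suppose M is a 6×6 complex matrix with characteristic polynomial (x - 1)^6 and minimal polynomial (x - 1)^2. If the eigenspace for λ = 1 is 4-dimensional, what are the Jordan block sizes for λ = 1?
Block sizes for λ = 1: [2, 2, 1, 1]

Step 1 — from the characteristic polynomial, algebraic multiplicity of λ = 1 is 6. From dim ker(M − (1)·I) = 4, there are exactly 4 Jordan blocks for λ = 1.
Step 2 — from the minimal polynomial, the factor (x − 1)^2 tells us the largest block for λ = 1 has size 2.
Step 3 — with total size 6, 4 blocks, and largest block 2, the block sizes (in nonincreasing order) are [2, 2, 1, 1].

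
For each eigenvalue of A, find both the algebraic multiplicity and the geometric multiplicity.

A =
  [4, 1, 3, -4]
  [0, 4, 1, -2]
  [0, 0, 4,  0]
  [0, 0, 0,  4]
λ = 4: alg = 4, geom = 2

Step 1 — factor the characteristic polynomial to read off the algebraic multiplicities:
  χ_A(x) = (x - 4)^4

Step 2 — compute geometric multiplicities via the rank-nullity identity g(λ) = n − rank(A − λI):
  rank(A − (4)·I) = 2, so dim ker(A − (4)·I) = n − 2 = 2

Summary:
  λ = 4: algebraic multiplicity = 4, geometric multiplicity = 2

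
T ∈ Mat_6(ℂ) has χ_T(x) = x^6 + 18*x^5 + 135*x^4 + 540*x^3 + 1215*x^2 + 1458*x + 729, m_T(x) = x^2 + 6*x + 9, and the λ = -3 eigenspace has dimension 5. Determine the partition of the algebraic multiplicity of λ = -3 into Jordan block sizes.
Block sizes for λ = -3: [2, 1, 1, 1, 1]

Step 1 — from the characteristic polynomial, algebraic multiplicity of λ = -3 is 6. From dim ker(T − (-3)·I) = 5, there are exactly 5 Jordan blocks for λ = -3.
Step 2 — from the minimal polynomial, the factor (x + 3)^2 tells us the largest block for λ = -3 has size 2.
Step 3 — with total size 6, 5 blocks, and largest block 2, the block sizes (in nonincreasing order) are [2, 1, 1, 1, 1].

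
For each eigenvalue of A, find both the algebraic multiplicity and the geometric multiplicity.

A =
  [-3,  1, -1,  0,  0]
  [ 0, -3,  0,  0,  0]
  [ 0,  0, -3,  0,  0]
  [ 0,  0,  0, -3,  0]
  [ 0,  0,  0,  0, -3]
λ = -3: alg = 5, geom = 4

Step 1 — factor the characteristic polynomial to read off the algebraic multiplicities:
  χ_A(x) = (x + 3)^5

Step 2 — compute geometric multiplicities via the rank-nullity identity g(λ) = n − rank(A − λI):
  rank(A − (-3)·I) = 1, so dim ker(A − (-3)·I) = n − 1 = 4

Summary:
  λ = -3: algebraic multiplicity = 5, geometric multiplicity = 4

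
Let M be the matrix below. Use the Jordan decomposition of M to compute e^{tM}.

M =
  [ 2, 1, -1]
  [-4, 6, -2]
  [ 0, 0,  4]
e^{tM} =
  [-2*t*exp(4*t) + exp(4*t), t*exp(4*t), -t*exp(4*t)]
  [-4*t*exp(4*t), 2*t*exp(4*t) + exp(4*t), -2*t*exp(4*t)]
  [0, 0, exp(4*t)]

Strategy: write M = P · J · P⁻¹ where J is a Jordan canonical form, so e^{tM} = P · e^{tJ} · P⁻¹, and e^{tJ} can be computed block-by-block.

M has Jordan form
J =
  [4, 1, 0]
  [0, 4, 0]
  [0, 0, 4]
(up to reordering of blocks).

Per-block formulas:
  For a 1×1 block at λ = 4: exp(t · [4]) = [e^(4t)].
  For a 2×2 Jordan block J_2(4): exp(t · J_2(4)) = e^(4t)·(I + t·N), where N is the 2×2 nilpotent shift.

After assembling e^{tJ} and conjugating by P, we get:

e^{tM} =
  [-2*t*exp(4*t) + exp(4*t), t*exp(4*t), -t*exp(4*t)]
  [-4*t*exp(4*t), 2*t*exp(4*t) + exp(4*t), -2*t*exp(4*t)]
  [0, 0, exp(4*t)]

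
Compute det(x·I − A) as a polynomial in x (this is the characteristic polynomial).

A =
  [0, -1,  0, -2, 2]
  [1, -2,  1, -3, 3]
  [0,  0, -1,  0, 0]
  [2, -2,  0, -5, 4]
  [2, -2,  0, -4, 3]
x^5 + 5*x^4 + 10*x^3 + 10*x^2 + 5*x + 1

Expanding det(x·I − A) (e.g. by cofactor expansion or by noting that A is similar to its Jordan form J, which has the same characteristic polynomial as A) gives
  χ_A(x) = x^5 + 5*x^4 + 10*x^3 + 10*x^2 + 5*x + 1
which factors as (x + 1)^5. The eigenvalues (with algebraic multiplicities) are λ = -1 with multiplicity 5.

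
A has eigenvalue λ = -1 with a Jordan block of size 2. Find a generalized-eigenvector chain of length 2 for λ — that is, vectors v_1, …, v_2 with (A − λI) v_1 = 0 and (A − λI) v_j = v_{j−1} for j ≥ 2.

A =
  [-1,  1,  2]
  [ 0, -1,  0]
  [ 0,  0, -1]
A Jordan chain for λ = -1 of length 2:
v_1 = (1, 0, 0)ᵀ
v_2 = (0, 1, 0)ᵀ

Let N = A − (-1)·I. We want v_2 with N^2 v_2 = 0 but N^1 v_2 ≠ 0; then v_{j-1} := N · v_j for j = 2, …, 2.

Pick v_2 = (0, 1, 0)ᵀ.
Then v_1 = N · v_2 = (1, 0, 0)ᵀ.

Sanity check: (A − (-1)·I) v_1 = (0, 0, 0)ᵀ = 0. ✓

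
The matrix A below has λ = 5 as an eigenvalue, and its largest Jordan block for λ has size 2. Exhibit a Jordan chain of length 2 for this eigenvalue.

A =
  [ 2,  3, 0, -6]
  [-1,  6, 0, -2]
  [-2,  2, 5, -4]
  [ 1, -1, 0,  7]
A Jordan chain for λ = 5 of length 2:
v_1 = (-3, -1, -2, 1)ᵀ
v_2 = (1, 0, 0, 0)ᵀ

Let N = A − (5)·I. We want v_2 with N^2 v_2 = 0 but N^1 v_2 ≠ 0; then v_{j-1} := N · v_j for j = 2, …, 2.

Pick v_2 = (1, 0, 0, 0)ᵀ.
Then v_1 = N · v_2 = (-3, -1, -2, 1)ᵀ.

Sanity check: (A − (5)·I) v_1 = (0, 0, 0, 0)ᵀ = 0. ✓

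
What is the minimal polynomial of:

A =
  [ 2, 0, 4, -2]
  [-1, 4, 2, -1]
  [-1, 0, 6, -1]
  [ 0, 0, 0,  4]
x^2 - 8*x + 16

The characteristic polynomial is χ_A(x) = (x - 4)^4, so the eigenvalues are known. The minimal polynomial is
  m_A(x) = Π_λ (x − λ)^{k_λ}
where k_λ is the size of the *largest* Jordan block for λ (equivalently, the smallest k with (A − λI)^k v = 0 for every generalised eigenvector v of λ).

  λ = 4: largest Jordan block has size 2, contributing (x − 4)^2

So m_A(x) = (x - 4)^2 = x^2 - 8*x + 16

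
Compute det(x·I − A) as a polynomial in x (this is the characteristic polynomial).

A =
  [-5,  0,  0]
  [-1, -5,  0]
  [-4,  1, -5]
x^3 + 15*x^2 + 75*x + 125

Expanding det(x·I − A) (e.g. by cofactor expansion or by noting that A is similar to its Jordan form J, which has the same characteristic polynomial as A) gives
  χ_A(x) = x^3 + 15*x^2 + 75*x + 125
which factors as (x + 5)^3. The eigenvalues (with algebraic multiplicities) are λ = -5 with multiplicity 3.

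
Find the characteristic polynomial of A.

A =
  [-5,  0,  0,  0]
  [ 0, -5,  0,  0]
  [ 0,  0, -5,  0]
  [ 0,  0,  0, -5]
x^4 + 20*x^3 + 150*x^2 + 500*x + 625

Expanding det(x·I − A) (e.g. by cofactor expansion or by noting that A is similar to its Jordan form J, which has the same characteristic polynomial as A) gives
  χ_A(x) = x^4 + 20*x^3 + 150*x^2 + 500*x + 625
which factors as (x + 5)^4. The eigenvalues (with algebraic multiplicities) are λ = -5 with multiplicity 4.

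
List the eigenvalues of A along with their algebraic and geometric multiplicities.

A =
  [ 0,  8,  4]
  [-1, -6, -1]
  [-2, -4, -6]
λ = -4: alg = 3, geom = 2

Step 1 — factor the characteristic polynomial to read off the algebraic multiplicities:
  χ_A(x) = (x + 4)^3

Step 2 — compute geometric multiplicities via the rank-nullity identity g(λ) = n − rank(A − λI):
  rank(A − (-4)·I) = 1, so dim ker(A − (-4)·I) = n − 1 = 2

Summary:
  λ = -4: algebraic multiplicity = 3, geometric multiplicity = 2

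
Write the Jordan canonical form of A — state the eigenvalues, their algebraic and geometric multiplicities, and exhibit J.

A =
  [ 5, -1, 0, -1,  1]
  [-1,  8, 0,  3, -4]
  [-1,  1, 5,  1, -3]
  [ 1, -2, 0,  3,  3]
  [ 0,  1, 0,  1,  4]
J_3(5) ⊕ J_2(5)

The characteristic polynomial is
  det(x·I − A) = x^5 - 25*x^4 + 250*x^3 - 1250*x^2 + 3125*x - 3125 = (x - 5)^5

Eigenvalues and multiplicities (the geometric multiplicity of λ is n − rank(A − λI), which equals the number of Jordan blocks for λ):
  λ = 5: algebraic multiplicity = 5, geometric multiplicity = 2

Determining the block sizes for each eigenvalue:
  λ = 5: with am = 5 and gm = 2, the partition is not yet determined (e.g. several partitions of 5 into 2 parts exist). Let N = A − (5)·I. Computing rank(N^1) = 3, rank(N^2) = 1, rank(N^3) = 0; the number of blocks of size ≥ j is rank(N^{j−1}) − rank(N^j), giving [2, 2, 1]. So we have 1 block(s) of size 3, 1 block(s) of size 2 → block sizes [3, 2]

Assembling the blocks gives a Jordan form
J =
  [5, 1, 0, 0, 0]
  [0, 5, 1, 0, 0]
  [0, 0, 5, 0, 0]
  [0, 0, 0, 5, 1]
  [0, 0, 0, 0, 5]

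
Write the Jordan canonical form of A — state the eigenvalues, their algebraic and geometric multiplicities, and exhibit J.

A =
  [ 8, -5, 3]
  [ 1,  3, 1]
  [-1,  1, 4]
J_3(5)

The characteristic polynomial is
  det(x·I − A) = x^3 - 15*x^2 + 75*x - 125 = (x - 5)^3

Eigenvalues and multiplicities (the geometric multiplicity of λ is n − rank(A − λI), which equals the number of Jordan blocks for λ):
  λ = 5: algebraic multiplicity = 3, geometric multiplicity = 1

Determining the block sizes for each eigenvalue:
  λ = 5: one block (gm = 1), so the single block has size am = 3 → block sizes [3]

Assembling the blocks gives a Jordan form
J =
  [5, 1, 0]
  [0, 5, 1]
  [0, 0, 5]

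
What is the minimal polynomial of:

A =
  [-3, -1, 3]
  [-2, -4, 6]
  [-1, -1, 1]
x^2 + 4*x + 4

The characteristic polynomial is χ_A(x) = (x + 2)^3, so the eigenvalues are known. The minimal polynomial is
  m_A(x) = Π_λ (x − λ)^{k_λ}
where k_λ is the size of the *largest* Jordan block for λ (equivalently, the smallest k with (A − λI)^k v = 0 for every generalised eigenvector v of λ).

  λ = -2: largest Jordan block has size 2, contributing (x + 2)^2

So m_A(x) = (x + 2)^2 = x^2 + 4*x + 4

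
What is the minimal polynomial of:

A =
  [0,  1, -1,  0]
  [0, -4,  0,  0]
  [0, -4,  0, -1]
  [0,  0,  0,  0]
x^4 + 4*x^3

The characteristic polynomial is χ_A(x) = x^3*(x + 4), so the eigenvalues are known. The minimal polynomial is
  m_A(x) = Π_λ (x − λ)^{k_λ}
where k_λ is the size of the *largest* Jordan block for λ (equivalently, the smallest k with (A − λI)^k v = 0 for every generalised eigenvector v of λ).

  λ = -4: largest Jordan block has size 1, contributing (x + 4)
  λ = 0: largest Jordan block has size 3, contributing (x − 0)^3

So m_A(x) = x^3*(x + 4) = x^4 + 4*x^3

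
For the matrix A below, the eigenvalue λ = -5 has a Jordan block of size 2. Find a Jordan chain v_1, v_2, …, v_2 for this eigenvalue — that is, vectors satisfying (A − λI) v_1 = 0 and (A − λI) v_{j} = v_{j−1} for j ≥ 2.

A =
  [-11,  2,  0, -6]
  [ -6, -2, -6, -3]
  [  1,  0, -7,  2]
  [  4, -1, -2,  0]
A Jordan chain for λ = -5 of length 2:
v_1 = (-6, -6, 1, 4)ᵀ
v_2 = (1, 0, 0, 0)ᵀ

Let N = A − (-5)·I. We want v_2 with N^2 v_2 = 0 but N^1 v_2 ≠ 0; then v_{j-1} := N · v_j for j = 2, …, 2.

Pick v_2 = (1, 0, 0, 0)ᵀ.
Then v_1 = N · v_2 = (-6, -6, 1, 4)ᵀ.

Sanity check: (A − (-5)·I) v_1 = (0, 0, 0, 0)ᵀ = 0. ✓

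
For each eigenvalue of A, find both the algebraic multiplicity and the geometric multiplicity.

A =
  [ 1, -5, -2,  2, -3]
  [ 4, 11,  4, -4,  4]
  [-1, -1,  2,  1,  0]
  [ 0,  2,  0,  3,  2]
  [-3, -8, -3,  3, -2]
λ = 3: alg = 5, geom = 3

Step 1 — factor the characteristic polynomial to read off the algebraic multiplicities:
  χ_A(x) = (x - 3)^5

Step 2 — compute geometric multiplicities via the rank-nullity identity g(λ) = n − rank(A − λI):
  rank(A − (3)·I) = 2, so dim ker(A − (3)·I) = n − 2 = 3

Summary:
  λ = 3: algebraic multiplicity = 5, geometric multiplicity = 3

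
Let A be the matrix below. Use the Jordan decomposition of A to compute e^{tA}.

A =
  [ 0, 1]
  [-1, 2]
e^{tA} =
  [-t*exp(t) + exp(t), t*exp(t)]
  [-t*exp(t), t*exp(t) + exp(t)]

Strategy: write A = P · J · P⁻¹ where J is a Jordan canonical form, so e^{tA} = P · e^{tJ} · P⁻¹, and e^{tJ} can be computed block-by-block.

A has Jordan form
J =
  [1, 1]
  [0, 1]
(up to reordering of blocks).

Per-block formulas:
  For a 2×2 Jordan block J_2(1): exp(t · J_2(1)) = e^(1t)·(I + t·N), where N is the 2×2 nilpotent shift.

After assembling e^{tJ} and conjugating by P, we get:

e^{tA} =
  [-t*exp(t) + exp(t), t*exp(t)]
  [-t*exp(t), t*exp(t) + exp(t)]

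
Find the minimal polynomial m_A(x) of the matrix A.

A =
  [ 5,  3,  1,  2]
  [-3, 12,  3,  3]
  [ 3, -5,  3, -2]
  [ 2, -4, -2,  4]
x^3 - 18*x^2 + 108*x - 216

The characteristic polynomial is χ_A(x) = (x - 6)^4, so the eigenvalues are known. The minimal polynomial is
  m_A(x) = Π_λ (x − λ)^{k_λ}
where k_λ is the size of the *largest* Jordan block for λ (equivalently, the smallest k with (A − λI)^k v = 0 for every generalised eigenvector v of λ).

  λ = 6: largest Jordan block has size 3, contributing (x − 6)^3

So m_A(x) = (x - 6)^3 = x^3 - 18*x^2 + 108*x - 216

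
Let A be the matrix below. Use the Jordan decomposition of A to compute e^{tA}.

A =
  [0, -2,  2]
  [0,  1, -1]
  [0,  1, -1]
e^{tA} =
  [1, -2*t, 2*t]
  [0, t + 1, -t]
  [0, t, 1 - t]

Strategy: write A = P · J · P⁻¹ where J is a Jordan canonical form, so e^{tA} = P · e^{tJ} · P⁻¹, and e^{tJ} can be computed block-by-block.

A has Jordan form
J =
  [0, 1, 0]
  [0, 0, 0]
  [0, 0, 0]
(up to reordering of blocks).

Per-block formulas:
  For a 2×2 Jordan block J_2(0): exp(t · J_2(0)) = e^(0t)·(I + t·N), where N is the 2×2 nilpotent shift.
  For a 1×1 block at λ = 0: exp(t · [0]) = [e^(0t)].

After assembling e^{tJ} and conjugating by P, we get:

e^{tA} =
  [1, -2*t, 2*t]
  [0, t + 1, -t]
  [0, t, 1 - t]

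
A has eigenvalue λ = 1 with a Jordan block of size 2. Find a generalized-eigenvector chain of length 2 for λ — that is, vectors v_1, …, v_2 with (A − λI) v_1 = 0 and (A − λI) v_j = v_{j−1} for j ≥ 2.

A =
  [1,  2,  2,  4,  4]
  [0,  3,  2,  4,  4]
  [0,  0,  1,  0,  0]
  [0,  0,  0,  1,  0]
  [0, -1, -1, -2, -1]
A Jordan chain for λ = 1 of length 2:
v_1 = (2, 2, 0, 0, -1)ᵀ
v_2 = (0, 1, 0, 0, 0)ᵀ

Let N = A − (1)·I. We want v_2 with N^2 v_2 = 0 but N^1 v_2 ≠ 0; then v_{j-1} := N · v_j for j = 2, …, 2.

Pick v_2 = (0, 1, 0, 0, 0)ᵀ.
Then v_1 = N · v_2 = (2, 2, 0, 0, -1)ᵀ.

Sanity check: (A − (1)·I) v_1 = (0, 0, 0, 0, 0)ᵀ = 0. ✓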